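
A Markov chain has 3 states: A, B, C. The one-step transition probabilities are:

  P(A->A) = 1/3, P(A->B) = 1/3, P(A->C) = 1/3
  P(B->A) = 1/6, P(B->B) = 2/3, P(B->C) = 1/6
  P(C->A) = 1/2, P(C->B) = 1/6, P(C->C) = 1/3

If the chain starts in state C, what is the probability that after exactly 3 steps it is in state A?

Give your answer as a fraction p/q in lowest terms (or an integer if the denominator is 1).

Computing P^3 by repeated multiplication:
P^1 =
  A: [1/3, 1/3, 1/3]
  B: [1/6, 2/3, 1/6]
  C: [1/2, 1/6, 1/3]
P^2 =
  A: [1/3, 7/18, 5/18]
  B: [1/4, 19/36, 2/9]
  C: [13/36, 1/3, 11/36]
P^3 =
  A: [17/54, 5/12, 29/108]
  B: [61/216, 17/36, 53/216]
  C: [71/216, 85/216, 5/18]

(P^3)[C -> A] = 71/216

Answer: 71/216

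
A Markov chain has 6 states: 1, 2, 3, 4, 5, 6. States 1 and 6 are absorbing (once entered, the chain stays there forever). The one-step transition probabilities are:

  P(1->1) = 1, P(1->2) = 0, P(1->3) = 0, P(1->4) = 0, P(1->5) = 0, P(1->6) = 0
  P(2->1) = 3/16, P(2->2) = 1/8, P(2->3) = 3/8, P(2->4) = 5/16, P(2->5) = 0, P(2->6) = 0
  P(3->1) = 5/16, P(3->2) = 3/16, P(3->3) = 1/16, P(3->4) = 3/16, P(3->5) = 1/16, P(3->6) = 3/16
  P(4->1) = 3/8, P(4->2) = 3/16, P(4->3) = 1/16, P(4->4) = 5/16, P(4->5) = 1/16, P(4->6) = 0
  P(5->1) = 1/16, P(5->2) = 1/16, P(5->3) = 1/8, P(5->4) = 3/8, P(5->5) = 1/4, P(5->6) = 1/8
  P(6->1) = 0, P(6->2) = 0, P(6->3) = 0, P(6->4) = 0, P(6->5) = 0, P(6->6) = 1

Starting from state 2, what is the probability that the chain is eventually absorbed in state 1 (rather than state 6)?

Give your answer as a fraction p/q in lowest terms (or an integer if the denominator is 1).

Answer: 361/422

Derivation:
Let a_i = P(absorbed in 1 | start in state i).
Boundary conditions: a_1 = 1, a_6 = 0.
For each transient state i, a_i = sum_j P(i->j) * a_j:
  a_2 = 3/16*a_1 + 1/8*a_2 + 3/8*a_3 + 5/16*a_4 + 0*a_5 + 0*a_6
  a_3 = 5/16*a_1 + 3/16*a_2 + 1/16*a_3 + 3/16*a_4 + 1/16*a_5 + 3/16*a_6
  a_4 = 3/8*a_1 + 3/16*a_2 + 1/16*a_3 + 5/16*a_4 + 1/16*a_5 + 0*a_6
  a_5 = 1/16*a_1 + 1/16*a_2 + 1/8*a_3 + 3/8*a_4 + 1/4*a_5 + 1/8*a_6

Substituting a_1 = 1 and a_6 = 0, rearrange to (I - Q) a = r where r[i] = P(i -> 1):
  [7/8, -3/8, -5/16, 0] . (a_2, a_3, a_4, a_5) = 3/16
  [-3/16, 15/16, -3/16, -1/16] . (a_2, a_3, a_4, a_5) = 5/16
  [-3/16, -1/16, 11/16, -1/16] . (a_2, a_3, a_4, a_5) = 3/8
  [-1/16, -1/8, -3/8, 3/4] . (a_2, a_3, a_4, a_5) = 1/16

Solving yields:
  a_2 = 361/422
  a_3 = 621/844
  a_4 = 385/422
  a_5 = 619/844

Starting state is 2, so the absorption probability is a_2 = 361/422.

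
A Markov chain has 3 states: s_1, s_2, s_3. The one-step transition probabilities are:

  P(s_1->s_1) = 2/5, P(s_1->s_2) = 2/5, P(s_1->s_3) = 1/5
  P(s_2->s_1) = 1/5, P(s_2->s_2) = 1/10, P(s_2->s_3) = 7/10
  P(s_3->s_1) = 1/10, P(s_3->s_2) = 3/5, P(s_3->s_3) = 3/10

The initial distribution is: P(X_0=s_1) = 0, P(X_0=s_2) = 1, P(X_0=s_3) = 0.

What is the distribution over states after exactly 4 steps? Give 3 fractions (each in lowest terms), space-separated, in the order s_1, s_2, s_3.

Propagating the distribution step by step (d_{t+1} = d_t * P):
d_0 = (s_1=0, s_2=1, s_3=0)
  d_1[s_1] = 0*2/5 + 1*1/5 + 0*1/10 = 1/5
  d_1[s_2] = 0*2/5 + 1*1/10 + 0*3/5 = 1/10
  d_1[s_3] = 0*1/5 + 1*7/10 + 0*3/10 = 7/10
d_1 = (s_1=1/5, s_2=1/10, s_3=7/10)
  d_2[s_1] = 1/5*2/5 + 1/10*1/5 + 7/10*1/10 = 17/100
  d_2[s_2] = 1/5*2/5 + 1/10*1/10 + 7/10*3/5 = 51/100
  d_2[s_3] = 1/5*1/5 + 1/10*7/10 + 7/10*3/10 = 8/25
d_2 = (s_1=17/100, s_2=51/100, s_3=8/25)
  d_3[s_1] = 17/100*2/5 + 51/100*1/5 + 8/25*1/10 = 101/500
  d_3[s_2] = 17/100*2/5 + 51/100*1/10 + 8/25*3/5 = 311/1000
  d_3[s_3] = 17/100*1/5 + 51/100*7/10 + 8/25*3/10 = 487/1000
d_3 = (s_1=101/500, s_2=311/1000, s_3=487/1000)
  d_4[s_1] = 101/500*2/5 + 311/1000*1/5 + 487/1000*1/10 = 1917/10000
  d_4[s_2] = 101/500*2/5 + 311/1000*1/10 + 487/1000*3/5 = 4041/10000
  d_4[s_3] = 101/500*1/5 + 311/1000*7/10 + 487/1000*3/10 = 2021/5000
d_4 = (s_1=1917/10000, s_2=4041/10000, s_3=2021/5000)

Answer: 1917/10000 4041/10000 2021/5000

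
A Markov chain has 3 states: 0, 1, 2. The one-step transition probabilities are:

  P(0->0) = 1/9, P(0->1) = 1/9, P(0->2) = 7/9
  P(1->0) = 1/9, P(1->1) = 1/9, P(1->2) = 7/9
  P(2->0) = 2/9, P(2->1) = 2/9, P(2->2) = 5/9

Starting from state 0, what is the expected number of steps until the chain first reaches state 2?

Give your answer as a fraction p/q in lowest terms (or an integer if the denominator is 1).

Answer: 9/7

Derivation:
Let h_i = expected steps to first reach 2 from state i.
Boundary: h_2 = 0.
First-step equations for the other states:
  h_0 = 1 + 1/9*h_0 + 1/9*h_1 + 7/9*h_2
  h_1 = 1 + 1/9*h_0 + 1/9*h_1 + 7/9*h_2

Substituting h_2 = 0 and rearranging gives the linear system (I - Q) h = 1:
  [8/9, -1/9] . (h_0, h_1) = 1
  [-1/9, 8/9] . (h_0, h_1) = 1

Solving yields:
  h_0 = 9/7
  h_1 = 9/7

Starting state is 0, so the expected hitting time is h_0 = 9/7.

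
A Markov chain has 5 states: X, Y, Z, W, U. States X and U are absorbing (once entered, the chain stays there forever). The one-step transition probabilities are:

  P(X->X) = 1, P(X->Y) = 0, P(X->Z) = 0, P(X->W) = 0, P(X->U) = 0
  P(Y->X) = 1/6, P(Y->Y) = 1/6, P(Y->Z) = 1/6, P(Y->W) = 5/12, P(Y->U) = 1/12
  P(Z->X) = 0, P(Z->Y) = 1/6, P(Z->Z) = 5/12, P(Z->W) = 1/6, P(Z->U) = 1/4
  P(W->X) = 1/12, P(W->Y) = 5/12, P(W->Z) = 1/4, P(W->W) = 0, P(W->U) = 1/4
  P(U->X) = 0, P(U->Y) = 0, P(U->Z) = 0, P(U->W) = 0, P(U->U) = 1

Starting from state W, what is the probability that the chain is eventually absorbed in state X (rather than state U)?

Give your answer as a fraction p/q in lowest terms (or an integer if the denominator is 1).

Answer: 148/507

Derivation:
Let a_i = P(absorbed in X | start in state i).
Boundary conditions: a_X = 1, a_U = 0.
For each transient state i, a_i = sum_j P(i->j) * a_j:
  a_Y = 1/6*a_X + 1/6*a_Y + 1/6*a_Z + 5/12*a_W + 1/12*a_U
  a_Z = 0*a_X + 1/6*a_Y + 5/12*a_Z + 1/6*a_W + 1/4*a_U
  a_W = 1/12*a_X + 5/12*a_Y + 1/4*a_Z + 0*a_W + 1/4*a_U

Substituting a_X = 1 and a_U = 0, rearrange to (I - Q) a = r where r[i] = P(i -> X):
  [5/6, -1/6, -5/12] . (a_Y, a_Z, a_W) = 1/6
  [-1/6, 7/12, -1/6] . (a_Y, a_Z, a_W) = 0
  [-5/12, -1/4, 1] . (a_Y, a_Z, a_W) = 1/12

Solving yields:
  a_Y = 5/13
  a_Z = 98/507
  a_W = 148/507

Starting state is W, so the absorption probability is a_W = 148/507.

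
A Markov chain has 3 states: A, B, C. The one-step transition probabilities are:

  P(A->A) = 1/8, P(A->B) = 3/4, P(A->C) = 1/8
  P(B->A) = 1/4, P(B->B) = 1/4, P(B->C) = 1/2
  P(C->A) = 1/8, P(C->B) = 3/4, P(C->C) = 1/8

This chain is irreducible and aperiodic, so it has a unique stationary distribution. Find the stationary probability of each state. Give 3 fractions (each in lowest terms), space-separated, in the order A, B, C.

The stationary distribution satisfies pi = pi * P, i.e.:
  pi_A = 1/8*pi_A + 1/4*pi_B + 1/8*pi_C
  pi_B = 3/4*pi_A + 1/4*pi_B + 3/4*pi_C
  pi_C = 1/8*pi_A + 1/2*pi_B + 1/8*pi_C
with normalization: pi_A + pi_B + pi_C = 1.

Using the first 2 balance equations plus normalization, the linear system A*pi = b is:
  [-7/8, 1/4, 1/8] . pi = 0
  [3/4, -3/4, 3/4] . pi = 0
  [1, 1, 1] . pi = 1

Solving yields:
  pi_A = 3/16
  pi_B = 1/2
  pi_C = 5/16

Verification (pi * P):
  3/16*1/8 + 1/2*1/4 + 5/16*1/8 = 3/16 = pi_A  (ok)
  3/16*3/4 + 1/2*1/4 + 5/16*3/4 = 1/2 = pi_B  (ok)
  3/16*1/8 + 1/2*1/2 + 5/16*1/8 = 5/16 = pi_C  (ok)

Answer: 3/16 1/2 5/16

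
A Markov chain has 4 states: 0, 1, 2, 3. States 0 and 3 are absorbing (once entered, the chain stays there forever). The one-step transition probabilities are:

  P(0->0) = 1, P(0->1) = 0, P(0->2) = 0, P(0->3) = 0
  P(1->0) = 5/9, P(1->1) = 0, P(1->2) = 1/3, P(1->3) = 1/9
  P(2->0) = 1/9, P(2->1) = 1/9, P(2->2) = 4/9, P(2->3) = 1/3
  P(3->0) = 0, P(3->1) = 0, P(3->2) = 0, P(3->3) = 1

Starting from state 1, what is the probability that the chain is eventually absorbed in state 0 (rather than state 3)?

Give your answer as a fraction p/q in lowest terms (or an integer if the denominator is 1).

Let a_i = P(absorbed in 0 | start in state i).
Boundary conditions: a_0 = 1, a_3 = 0.
For each transient state i, a_i = sum_j P(i->j) * a_j:
  a_1 = 5/9*a_0 + 0*a_1 + 1/3*a_2 + 1/9*a_3
  a_2 = 1/9*a_0 + 1/9*a_1 + 4/9*a_2 + 1/3*a_3

Substituting a_0 = 1 and a_3 = 0, rearrange to (I - Q) a = r where r[i] = P(i -> 0):
  [1, -1/3] . (a_1, a_2) = 5/9
  [-1/9, 5/9] . (a_1, a_2) = 1/9

Solving yields:
  a_1 = 2/3
  a_2 = 1/3

Starting state is 1, so the absorption probability is a_1 = 2/3.

Answer: 2/3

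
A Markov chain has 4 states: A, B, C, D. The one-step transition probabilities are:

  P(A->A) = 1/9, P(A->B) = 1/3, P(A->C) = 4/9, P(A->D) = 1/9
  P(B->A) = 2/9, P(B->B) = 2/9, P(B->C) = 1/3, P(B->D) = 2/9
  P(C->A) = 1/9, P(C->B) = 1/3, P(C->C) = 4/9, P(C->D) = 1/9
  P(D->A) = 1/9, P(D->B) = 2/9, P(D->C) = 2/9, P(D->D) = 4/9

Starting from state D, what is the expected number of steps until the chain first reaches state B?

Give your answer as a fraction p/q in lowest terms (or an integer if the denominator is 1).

Answer: 63/17

Derivation:
Let h_i = expected steps to first reach B from state i.
Boundary: h_B = 0.
First-step equations for the other states:
  h_A = 1 + 1/9*h_A + 1/3*h_B + 4/9*h_C + 1/9*h_D
  h_C = 1 + 1/9*h_A + 1/3*h_B + 4/9*h_C + 1/9*h_D
  h_D = 1 + 1/9*h_A + 2/9*h_B + 2/9*h_C + 4/9*h_D

Substituting h_B = 0 and rearranging gives the linear system (I - Q) h = 1:
  [8/9, -4/9, -1/9] . (h_A, h_C, h_D) = 1
  [-1/9, 5/9, -1/9] . (h_A, h_C, h_D) = 1
  [-1/9, -2/9, 5/9] . (h_A, h_C, h_D) = 1

Solving yields:
  h_A = 54/17
  h_C = 54/17
  h_D = 63/17

Starting state is D, so the expected hitting time is h_D = 63/17.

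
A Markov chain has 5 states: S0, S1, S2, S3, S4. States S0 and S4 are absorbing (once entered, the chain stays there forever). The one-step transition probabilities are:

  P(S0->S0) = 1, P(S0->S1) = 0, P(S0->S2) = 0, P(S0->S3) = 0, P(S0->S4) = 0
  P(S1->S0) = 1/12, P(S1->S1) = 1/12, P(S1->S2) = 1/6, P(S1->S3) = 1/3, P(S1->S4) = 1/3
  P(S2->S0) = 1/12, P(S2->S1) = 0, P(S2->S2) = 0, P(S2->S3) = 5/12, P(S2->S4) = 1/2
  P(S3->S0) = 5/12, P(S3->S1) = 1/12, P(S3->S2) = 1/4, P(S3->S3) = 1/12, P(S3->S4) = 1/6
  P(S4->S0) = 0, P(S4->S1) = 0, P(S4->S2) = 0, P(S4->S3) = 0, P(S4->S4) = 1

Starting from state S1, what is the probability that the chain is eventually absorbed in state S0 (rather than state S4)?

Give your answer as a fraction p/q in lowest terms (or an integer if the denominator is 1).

Let a_i = P(absorbed in S0 | start in state i).
Boundary conditions: a_S0 = 1, a_S4 = 0.
For each transient state i, a_i = sum_j P(i->j) * a_j:
  a_S1 = 1/12*a_S0 + 1/12*a_S1 + 1/6*a_S2 + 1/3*a_S3 + 1/3*a_S4
  a_S2 = 1/12*a_S0 + 0*a_S1 + 0*a_S2 + 5/12*a_S3 + 1/2*a_S4
  a_S3 = 5/12*a_S0 + 1/12*a_S1 + 1/4*a_S2 + 1/12*a_S3 + 1/6*a_S4

Substituting a_S0 = 1 and a_S4 = 0, rearrange to (I - Q) a = r where r[i] = P(i -> S0):
  [11/12, -1/6, -1/3] . (a_S1, a_S2, a_S3) = 1/12
  [0, 1, -5/12] . (a_S1, a_S2, a_S3) = 1/12
  [-1/12, -1/4, 11/12] . (a_S1, a_S2, a_S3) = 5/12

Solving yields:
  a_S1 = 441/1229
  a_S2 = 397/1229
  a_S3 = 707/1229

Starting state is S1, so the absorption probability is a_S1 = 441/1229.

Answer: 441/1229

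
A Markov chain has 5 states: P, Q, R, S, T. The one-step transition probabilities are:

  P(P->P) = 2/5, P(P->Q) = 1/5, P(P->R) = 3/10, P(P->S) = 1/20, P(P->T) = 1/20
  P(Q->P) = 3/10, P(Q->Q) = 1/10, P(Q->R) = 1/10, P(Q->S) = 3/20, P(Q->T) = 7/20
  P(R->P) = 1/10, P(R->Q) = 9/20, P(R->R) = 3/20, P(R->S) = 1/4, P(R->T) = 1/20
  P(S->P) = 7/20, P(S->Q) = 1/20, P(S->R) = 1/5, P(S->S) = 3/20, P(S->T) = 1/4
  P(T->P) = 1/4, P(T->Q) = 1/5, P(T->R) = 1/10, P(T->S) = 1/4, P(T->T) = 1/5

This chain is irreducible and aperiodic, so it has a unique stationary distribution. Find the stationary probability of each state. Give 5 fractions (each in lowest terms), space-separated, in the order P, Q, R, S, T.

Answer: 15841/54246 32905/162738 14902/81369 12677/81369 13576/81369

Derivation:
The stationary distribution satisfies pi = pi * P, i.e.:
  pi_P = 2/5*pi_P + 3/10*pi_Q + 1/10*pi_R + 7/20*pi_S + 1/4*pi_T
  pi_Q = 1/5*pi_P + 1/10*pi_Q + 9/20*pi_R + 1/20*pi_S + 1/5*pi_T
  pi_R = 3/10*pi_P + 1/10*pi_Q + 3/20*pi_R + 1/5*pi_S + 1/10*pi_T
  pi_S = 1/20*pi_P + 3/20*pi_Q + 1/4*pi_R + 3/20*pi_S + 1/4*pi_T
  pi_T = 1/20*pi_P + 7/20*pi_Q + 1/20*pi_R + 1/4*pi_S + 1/5*pi_T
with normalization: pi_P + pi_Q + pi_R + pi_S + pi_T = 1.

Using the first 4 balance equations plus normalization, the linear system A*pi = b is:
  [-3/5, 3/10, 1/10, 7/20, 1/4] . pi = 0
  [1/5, -9/10, 9/20, 1/20, 1/5] . pi = 0
  [3/10, 1/10, -17/20, 1/5, 1/10] . pi = 0
  [1/20, 3/20, 1/4, -17/20, 1/4] . pi = 0
  [1, 1, 1, 1, 1] . pi = 1

Solving yields:
  pi_P = 15841/54246
  pi_Q = 32905/162738
  pi_R = 14902/81369
  pi_S = 12677/81369
  pi_T = 13576/81369

Verification (pi * P):
  15841/54246*2/5 + 32905/162738*3/10 + 14902/81369*1/10 + 12677/81369*7/20 + 13576/81369*1/4 = 15841/54246 = pi_P  (ok)
  15841/54246*1/5 + 32905/162738*1/10 + 14902/81369*9/20 + 12677/81369*1/20 + 13576/81369*1/5 = 32905/162738 = pi_Q  (ok)
  15841/54246*3/10 + 32905/162738*1/10 + 14902/81369*3/20 + 12677/81369*1/5 + 13576/81369*1/10 = 14902/81369 = pi_R  (ok)
  15841/54246*1/20 + 32905/162738*3/20 + 14902/81369*1/4 + 12677/81369*3/20 + 13576/81369*1/4 = 12677/81369 = pi_S  (ok)
  15841/54246*1/20 + 32905/162738*7/20 + 14902/81369*1/20 + 12677/81369*1/4 + 13576/81369*1/5 = 13576/81369 = pi_T  (ok)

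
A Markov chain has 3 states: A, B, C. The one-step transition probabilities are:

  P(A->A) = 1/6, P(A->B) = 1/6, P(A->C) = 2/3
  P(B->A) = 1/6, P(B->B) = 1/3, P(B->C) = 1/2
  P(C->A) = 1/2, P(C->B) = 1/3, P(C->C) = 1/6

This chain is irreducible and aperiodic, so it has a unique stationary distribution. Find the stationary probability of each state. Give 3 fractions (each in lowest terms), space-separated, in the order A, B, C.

The stationary distribution satisfies pi = pi * P, i.e.:
  pi_A = 1/6*pi_A + 1/6*pi_B + 1/2*pi_C
  pi_B = 1/6*pi_A + 1/3*pi_B + 1/3*pi_C
  pi_C = 2/3*pi_A + 1/2*pi_B + 1/6*pi_C
with normalization: pi_A + pi_B + pi_C = 1.

Using the first 2 balance equations plus normalization, the linear system A*pi = b is:
  [-5/6, 1/6, 1/2] . pi = 0
  [1/6, -2/3, 1/3] . pi = 0
  [1, 1, 1] . pi = 1

Solving yields:
  pi_A = 7/23
  pi_B = 13/46
  pi_C = 19/46

Verification (pi * P):
  7/23*1/6 + 13/46*1/6 + 19/46*1/2 = 7/23 = pi_A  (ok)
  7/23*1/6 + 13/46*1/3 + 19/46*1/3 = 13/46 = pi_B  (ok)
  7/23*2/3 + 13/46*1/2 + 19/46*1/6 = 19/46 = pi_C  (ok)

Answer: 7/23 13/46 19/46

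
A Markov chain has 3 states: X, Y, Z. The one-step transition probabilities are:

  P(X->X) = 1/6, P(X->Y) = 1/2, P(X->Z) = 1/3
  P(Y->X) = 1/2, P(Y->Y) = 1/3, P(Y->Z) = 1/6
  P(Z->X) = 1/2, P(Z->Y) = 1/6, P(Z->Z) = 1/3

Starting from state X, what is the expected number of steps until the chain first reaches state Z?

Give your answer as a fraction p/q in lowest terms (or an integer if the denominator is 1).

Answer: 42/11

Derivation:
Let h_i = expected steps to first reach Z from state i.
Boundary: h_Z = 0.
First-step equations for the other states:
  h_X = 1 + 1/6*h_X + 1/2*h_Y + 1/3*h_Z
  h_Y = 1 + 1/2*h_X + 1/3*h_Y + 1/6*h_Z

Substituting h_Z = 0 and rearranging gives the linear system (I - Q) h = 1:
  [5/6, -1/2] . (h_X, h_Y) = 1
  [-1/2, 2/3] . (h_X, h_Y) = 1

Solving yields:
  h_X = 42/11
  h_Y = 48/11

Starting state is X, so the expected hitting time is h_X = 42/11.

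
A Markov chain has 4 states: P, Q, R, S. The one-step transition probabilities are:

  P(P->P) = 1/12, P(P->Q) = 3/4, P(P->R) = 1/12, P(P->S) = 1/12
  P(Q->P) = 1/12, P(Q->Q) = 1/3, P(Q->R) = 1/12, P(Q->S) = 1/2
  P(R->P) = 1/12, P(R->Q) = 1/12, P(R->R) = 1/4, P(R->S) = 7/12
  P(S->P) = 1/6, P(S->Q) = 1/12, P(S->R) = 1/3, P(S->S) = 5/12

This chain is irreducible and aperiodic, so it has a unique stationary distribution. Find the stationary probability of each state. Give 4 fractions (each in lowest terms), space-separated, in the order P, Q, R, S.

The stationary distribution satisfies pi = pi * P, i.e.:
  pi_P = 1/12*pi_P + 1/12*pi_Q + 1/12*pi_R + 1/6*pi_S
  pi_Q = 3/4*pi_P + 1/3*pi_Q + 1/12*pi_R + 1/12*pi_S
  pi_R = 1/12*pi_P + 1/12*pi_Q + 1/4*pi_R + 1/3*pi_S
  pi_S = 1/12*pi_P + 1/2*pi_Q + 7/12*pi_R + 5/12*pi_S
with normalization: pi_P + pi_Q + pi_R + pi_S = 1.

Using the first 3 balance equations plus normalization, the linear system A*pi = b is:
  [-11/12, 1/12, 1/12, 1/6] . pi = 0
  [3/4, -2/3, 1/12, 1/12] . pi = 0
  [1/12, 1/12, -3/4, 1/3] . pi = 0
  [1, 1, 1, 1] . pi = 1

Solving yields:
  pi_P = 94/787
  pi_Q = 171/787
  pi_R = 181/787
  pi_S = 341/787

Verification (pi * P):
  94/787*1/12 + 171/787*1/12 + 181/787*1/12 + 341/787*1/6 = 94/787 = pi_P  (ok)
  94/787*3/4 + 171/787*1/3 + 181/787*1/12 + 341/787*1/12 = 171/787 = pi_Q  (ok)
  94/787*1/12 + 171/787*1/12 + 181/787*1/4 + 341/787*1/3 = 181/787 = pi_R  (ok)
  94/787*1/12 + 171/787*1/2 + 181/787*7/12 + 341/787*5/12 = 341/787 = pi_S  (ok)

Answer: 94/787 171/787 181/787 341/787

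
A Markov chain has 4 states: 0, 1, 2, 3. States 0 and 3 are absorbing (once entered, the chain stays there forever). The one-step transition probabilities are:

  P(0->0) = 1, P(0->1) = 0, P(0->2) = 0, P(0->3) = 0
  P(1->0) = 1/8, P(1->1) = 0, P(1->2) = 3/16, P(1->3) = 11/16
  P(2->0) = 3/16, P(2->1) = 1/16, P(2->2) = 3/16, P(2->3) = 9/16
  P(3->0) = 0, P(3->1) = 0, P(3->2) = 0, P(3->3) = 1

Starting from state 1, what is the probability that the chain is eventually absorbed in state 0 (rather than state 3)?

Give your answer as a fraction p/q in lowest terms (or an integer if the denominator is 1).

Let a_i = P(absorbed in 0 | start in state i).
Boundary conditions: a_0 = 1, a_3 = 0.
For each transient state i, a_i = sum_j P(i->j) * a_j:
  a_1 = 1/8*a_0 + 0*a_1 + 3/16*a_2 + 11/16*a_3
  a_2 = 3/16*a_0 + 1/16*a_1 + 3/16*a_2 + 9/16*a_3

Substituting a_0 = 1 and a_3 = 0, rearrange to (I - Q) a = r where r[i] = P(i -> 0):
  [1, -3/16] . (a_1, a_2) = 1/8
  [-1/16, 13/16] . (a_1, a_2) = 3/16

Solving yields:
  a_1 = 7/41
  a_2 = 10/41

Starting state is 1, so the absorption probability is a_1 = 7/41.

Answer: 7/41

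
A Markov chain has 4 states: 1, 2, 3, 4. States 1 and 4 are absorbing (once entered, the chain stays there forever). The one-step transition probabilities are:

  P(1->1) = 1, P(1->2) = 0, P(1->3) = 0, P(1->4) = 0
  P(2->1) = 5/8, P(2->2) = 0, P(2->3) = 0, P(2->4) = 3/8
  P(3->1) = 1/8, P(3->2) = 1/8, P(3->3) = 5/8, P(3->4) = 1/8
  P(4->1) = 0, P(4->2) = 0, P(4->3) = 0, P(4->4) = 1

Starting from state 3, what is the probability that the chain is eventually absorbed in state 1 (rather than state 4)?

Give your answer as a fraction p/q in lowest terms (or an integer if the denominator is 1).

Let a_i = P(absorbed in 1 | start in state i).
Boundary conditions: a_1 = 1, a_4 = 0.
For each transient state i, a_i = sum_j P(i->j) * a_j:
  a_2 = 5/8*a_1 + 0*a_2 + 0*a_3 + 3/8*a_4
  a_3 = 1/8*a_1 + 1/8*a_2 + 5/8*a_3 + 1/8*a_4

Substituting a_1 = 1 and a_4 = 0, rearrange to (I - Q) a = r where r[i] = P(i -> 1):
  [1, 0] . (a_2, a_3) = 5/8
  [-1/8, 3/8] . (a_2, a_3) = 1/8

Solving yields:
  a_2 = 5/8
  a_3 = 13/24

Starting state is 3, so the absorption probability is a_3 = 13/24.

Answer: 13/24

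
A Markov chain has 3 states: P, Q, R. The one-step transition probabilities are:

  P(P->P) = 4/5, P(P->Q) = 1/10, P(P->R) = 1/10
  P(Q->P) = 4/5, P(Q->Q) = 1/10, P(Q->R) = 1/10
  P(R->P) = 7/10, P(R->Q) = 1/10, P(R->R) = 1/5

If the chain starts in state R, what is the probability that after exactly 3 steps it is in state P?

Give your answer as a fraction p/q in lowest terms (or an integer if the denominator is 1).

Answer: 197/250

Derivation:
Computing P^3 by repeated multiplication:
P^1 =
  P: [4/5, 1/10, 1/10]
  Q: [4/5, 1/10, 1/10]
  R: [7/10, 1/10, 1/5]
P^2 =
  P: [79/100, 1/10, 11/100]
  Q: [79/100, 1/10, 11/100]
  R: [39/50, 1/10, 3/25]
P^3 =
  P: [789/1000, 1/10, 111/1000]
  Q: [789/1000, 1/10, 111/1000]
  R: [197/250, 1/10, 14/125]

(P^3)[R -> P] = 197/250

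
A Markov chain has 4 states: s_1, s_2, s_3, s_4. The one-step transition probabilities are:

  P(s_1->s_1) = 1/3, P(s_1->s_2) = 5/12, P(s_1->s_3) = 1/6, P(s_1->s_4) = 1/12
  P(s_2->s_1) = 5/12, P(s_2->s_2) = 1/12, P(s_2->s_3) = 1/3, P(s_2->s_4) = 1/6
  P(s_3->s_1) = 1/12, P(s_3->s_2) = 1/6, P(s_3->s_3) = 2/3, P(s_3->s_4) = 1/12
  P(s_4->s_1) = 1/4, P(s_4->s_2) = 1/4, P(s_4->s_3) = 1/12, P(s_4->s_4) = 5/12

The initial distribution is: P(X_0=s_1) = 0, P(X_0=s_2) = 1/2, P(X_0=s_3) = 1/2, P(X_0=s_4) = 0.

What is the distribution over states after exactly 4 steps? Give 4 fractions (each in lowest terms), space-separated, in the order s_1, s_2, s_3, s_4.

Answer: 1637/6912 3041/13824 2717/6912 2075/13824

Derivation:
Propagating the distribution step by step (d_{t+1} = d_t * P):
d_0 = (s_1=0, s_2=1/2, s_3=1/2, s_4=0)
  d_1[s_1] = 0*1/3 + 1/2*5/12 + 1/2*1/12 + 0*1/4 = 1/4
  d_1[s_2] = 0*5/12 + 1/2*1/12 + 1/2*1/6 + 0*1/4 = 1/8
  d_1[s_3] = 0*1/6 + 1/2*1/3 + 1/2*2/3 + 0*1/12 = 1/2
  d_1[s_4] = 0*1/12 + 1/2*1/6 + 1/2*1/12 + 0*5/12 = 1/8
d_1 = (s_1=1/4, s_2=1/8, s_3=1/2, s_4=1/8)
  d_2[s_1] = 1/4*1/3 + 1/8*5/12 + 1/2*1/12 + 1/8*1/4 = 5/24
  d_2[s_2] = 1/4*5/12 + 1/8*1/12 + 1/2*1/6 + 1/8*1/4 = 11/48
  d_2[s_3] = 1/4*1/6 + 1/8*1/3 + 1/2*2/3 + 1/8*1/12 = 41/96
  d_2[s_4] = 1/4*1/12 + 1/8*1/6 + 1/2*1/12 + 1/8*5/12 = 13/96
d_2 = (s_1=5/24, s_2=11/48, s_3=41/96, s_4=13/96)
  d_3[s_1] = 5/24*1/3 + 11/48*5/12 + 41/96*1/12 + 13/96*1/4 = 15/64
  d_3[s_2] = 5/24*5/12 + 11/48*1/12 + 41/96*1/6 + 13/96*1/4 = 27/128
  d_3[s_3] = 5/24*1/6 + 11/48*1/3 + 41/96*2/3 + 13/96*1/12 = 469/1152
  d_3[s_4] = 5/24*1/12 + 11/48*1/6 + 41/96*1/12 + 13/96*5/12 = 85/576
d_3 = (s_1=15/64, s_2=27/128, s_3=469/1152, s_4=85/576)
  d_4[s_1] = 15/64*1/3 + 27/128*5/12 + 469/1152*1/12 + 85/576*1/4 = 1637/6912
  d_4[s_2] = 15/64*5/12 + 27/128*1/12 + 469/1152*1/6 + 85/576*1/4 = 3041/13824
  d_4[s_3] = 15/64*1/6 + 27/128*1/3 + 469/1152*2/3 + 85/576*1/12 = 2717/6912
  d_4[s_4] = 15/64*1/12 + 27/128*1/6 + 469/1152*1/12 + 85/576*5/12 = 2075/13824
d_4 = (s_1=1637/6912, s_2=3041/13824, s_3=2717/6912, s_4=2075/13824)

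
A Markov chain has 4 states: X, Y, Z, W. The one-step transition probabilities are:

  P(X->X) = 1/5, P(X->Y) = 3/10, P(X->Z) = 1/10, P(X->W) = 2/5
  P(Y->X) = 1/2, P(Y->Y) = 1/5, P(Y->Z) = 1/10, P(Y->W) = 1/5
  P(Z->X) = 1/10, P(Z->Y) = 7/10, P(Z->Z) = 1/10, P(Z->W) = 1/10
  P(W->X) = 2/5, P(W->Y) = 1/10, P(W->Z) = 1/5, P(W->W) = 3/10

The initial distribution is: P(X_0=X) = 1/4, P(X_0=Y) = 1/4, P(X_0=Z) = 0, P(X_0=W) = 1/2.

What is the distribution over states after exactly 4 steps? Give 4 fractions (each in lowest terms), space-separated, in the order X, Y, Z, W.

Propagating the distribution step by step (d_{t+1} = d_t * P):
d_0 = (X=1/4, Y=1/4, Z=0, W=1/2)
  d_1[X] = 1/4*1/5 + 1/4*1/2 + 0*1/10 + 1/2*2/5 = 3/8
  d_1[Y] = 1/4*3/10 + 1/4*1/5 + 0*7/10 + 1/2*1/10 = 7/40
  d_1[Z] = 1/4*1/10 + 1/4*1/10 + 0*1/10 + 1/2*1/5 = 3/20
  d_1[W] = 1/4*2/5 + 1/4*1/5 + 0*1/10 + 1/2*3/10 = 3/10
d_1 = (X=3/8, Y=7/40, Z=3/20, W=3/10)
  d_2[X] = 3/8*1/5 + 7/40*1/2 + 3/20*1/10 + 3/10*2/5 = 119/400
  d_2[Y] = 3/8*3/10 + 7/40*1/5 + 3/20*7/10 + 3/10*1/10 = 113/400
  d_2[Z] = 3/8*1/10 + 7/40*1/10 + 3/20*1/10 + 3/10*1/5 = 13/100
  d_2[W] = 3/8*2/5 + 7/40*1/5 + 3/20*1/10 + 3/10*3/10 = 29/100
d_2 = (X=119/400, Y=113/400, Z=13/100, W=29/100)
  d_3[X] = 119/400*1/5 + 113/400*1/2 + 13/100*1/10 + 29/100*2/5 = 1319/4000
  d_3[Y] = 119/400*3/10 + 113/400*1/5 + 13/100*7/10 + 29/100*1/10 = 1063/4000
  d_3[Z] = 119/400*1/10 + 113/400*1/10 + 13/100*1/10 + 29/100*1/5 = 129/1000
  d_3[W] = 119/400*2/5 + 113/400*1/5 + 13/100*1/10 + 29/100*3/10 = 551/2000
d_3 = (X=1319/4000, Y=1063/4000, Z=129/1000, W=551/2000)
  d_4[X] = 1319/4000*1/5 + 1063/4000*1/2 + 129/1000*1/10 + 551/2000*2/5 = 12877/40000
  d_4[Y] = 1319/4000*3/10 + 1063/4000*1/5 + 129/1000*7/10 + 551/2000*1/10 = 10797/40000
  d_4[Z] = 1319/4000*1/10 + 1063/4000*1/10 + 129/1000*1/10 + 551/2000*1/5 = 2551/20000
  d_4[W] = 1319/4000*2/5 + 1063/4000*1/5 + 129/1000*1/10 + 551/2000*3/10 = 1403/5000
d_4 = (X=12877/40000, Y=10797/40000, Z=2551/20000, W=1403/5000)

Answer: 12877/40000 10797/40000 2551/20000 1403/5000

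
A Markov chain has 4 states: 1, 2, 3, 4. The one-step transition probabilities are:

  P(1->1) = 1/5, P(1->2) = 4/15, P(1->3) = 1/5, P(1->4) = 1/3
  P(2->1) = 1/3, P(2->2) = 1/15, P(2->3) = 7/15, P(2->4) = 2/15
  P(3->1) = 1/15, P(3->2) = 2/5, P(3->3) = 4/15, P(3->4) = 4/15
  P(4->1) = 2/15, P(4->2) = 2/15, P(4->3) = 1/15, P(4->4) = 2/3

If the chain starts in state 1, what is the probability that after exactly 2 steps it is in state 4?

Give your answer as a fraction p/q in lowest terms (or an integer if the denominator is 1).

Answer: 17/45

Derivation:
Computing P^2 by repeated multiplication:
P^1 =
  1: [1/5, 4/15, 1/5, 1/3]
  2: [1/3, 1/15, 7/15, 2/15]
  3: [1/15, 2/5, 4/15, 4/15]
  4: [2/15, 2/15, 1/15, 2/3]
P^2 =
  1: [14/75, 44/225, 6/25, 17/45]
  2: [31/225, 67/225, 52/225, 1/3]
  3: [1/5, 14/75, 13/45, 73/225]
  4: [37/225, 4/25, 34/225, 118/225]

(P^2)[1 -> 4] = 17/45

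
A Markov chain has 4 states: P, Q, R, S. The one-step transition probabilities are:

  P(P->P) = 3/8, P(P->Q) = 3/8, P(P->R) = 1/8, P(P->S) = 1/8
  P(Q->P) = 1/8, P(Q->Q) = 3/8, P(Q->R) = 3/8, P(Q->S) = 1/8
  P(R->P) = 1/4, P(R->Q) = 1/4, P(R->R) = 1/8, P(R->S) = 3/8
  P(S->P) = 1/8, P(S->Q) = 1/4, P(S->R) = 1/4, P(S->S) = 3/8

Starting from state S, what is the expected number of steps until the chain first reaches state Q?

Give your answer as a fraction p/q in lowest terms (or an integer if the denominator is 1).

Answer: 40/11

Derivation:
Let h_i = expected steps to first reach Q from state i.
Boundary: h_Q = 0.
First-step equations for the other states:
  h_P = 1 + 3/8*h_P + 3/8*h_Q + 1/8*h_R + 1/8*h_S
  h_R = 1 + 1/4*h_P + 1/4*h_Q + 1/8*h_R + 3/8*h_S
  h_S = 1 + 1/8*h_P + 1/4*h_Q + 1/4*h_R + 3/8*h_S

Substituting h_Q = 0 and rearranging gives the linear system (I - Q) h = 1:
  [5/8, -1/8, -1/8] . (h_P, h_R, h_S) = 1
  [-1/4, 7/8, -3/8] . (h_P, h_R, h_S) = 1
  [-1/8, -1/4, 5/8] . (h_P, h_R, h_S) = 1

Solving yields:
  h_P = 368/121
  h_R = 432/121
  h_S = 40/11

Starting state is S, so the expected hitting time is h_S = 40/11.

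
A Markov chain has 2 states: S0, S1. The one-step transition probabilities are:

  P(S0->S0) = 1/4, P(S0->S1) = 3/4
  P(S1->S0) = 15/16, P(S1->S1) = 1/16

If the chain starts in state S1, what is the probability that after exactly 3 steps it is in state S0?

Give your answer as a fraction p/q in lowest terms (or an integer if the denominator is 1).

Answer: 3015/4096

Derivation:
Computing P^3 by repeated multiplication:
P^1 =
  S0: [1/4, 3/4]
  S1: [15/16, 1/16]
P^2 =
  S0: [49/64, 15/64]
  S1: [75/256, 181/256]
P^3 =
  S0: [421/1024, 603/1024]
  S1: [3015/4096, 1081/4096]

(P^3)[S1 -> S0] = 3015/4096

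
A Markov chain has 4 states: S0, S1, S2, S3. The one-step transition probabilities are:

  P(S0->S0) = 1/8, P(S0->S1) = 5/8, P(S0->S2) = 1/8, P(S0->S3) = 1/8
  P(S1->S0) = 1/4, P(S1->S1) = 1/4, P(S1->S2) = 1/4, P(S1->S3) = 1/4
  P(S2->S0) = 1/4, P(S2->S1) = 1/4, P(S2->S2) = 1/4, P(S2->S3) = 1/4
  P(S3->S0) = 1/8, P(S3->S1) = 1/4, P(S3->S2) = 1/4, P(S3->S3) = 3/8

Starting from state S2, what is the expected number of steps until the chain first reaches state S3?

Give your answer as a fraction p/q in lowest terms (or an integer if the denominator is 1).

Answer: 9/2

Derivation:
Let h_i = expected steps to first reach S3 from state i.
Boundary: h_S3 = 0.
First-step equations for the other states:
  h_S0 = 1 + 1/8*h_S0 + 5/8*h_S1 + 1/8*h_S2 + 1/8*h_S3
  h_S1 = 1 + 1/4*h_S0 + 1/4*h_S1 + 1/4*h_S2 + 1/4*h_S3
  h_S2 = 1 + 1/4*h_S0 + 1/4*h_S1 + 1/4*h_S2 + 1/4*h_S3

Substituting h_S3 = 0 and rearranging gives the linear system (I - Q) h = 1:
  [7/8, -5/8, -1/8] . (h_S0, h_S1, h_S2) = 1
  [-1/4, 3/4, -1/4] . (h_S0, h_S1, h_S2) = 1
  [-1/4, -1/4, 3/4] . (h_S0, h_S1, h_S2) = 1

Solving yields:
  h_S0 = 5
  h_S1 = 9/2
  h_S2 = 9/2

Starting state is S2, so the expected hitting time is h_S2 = 9/2.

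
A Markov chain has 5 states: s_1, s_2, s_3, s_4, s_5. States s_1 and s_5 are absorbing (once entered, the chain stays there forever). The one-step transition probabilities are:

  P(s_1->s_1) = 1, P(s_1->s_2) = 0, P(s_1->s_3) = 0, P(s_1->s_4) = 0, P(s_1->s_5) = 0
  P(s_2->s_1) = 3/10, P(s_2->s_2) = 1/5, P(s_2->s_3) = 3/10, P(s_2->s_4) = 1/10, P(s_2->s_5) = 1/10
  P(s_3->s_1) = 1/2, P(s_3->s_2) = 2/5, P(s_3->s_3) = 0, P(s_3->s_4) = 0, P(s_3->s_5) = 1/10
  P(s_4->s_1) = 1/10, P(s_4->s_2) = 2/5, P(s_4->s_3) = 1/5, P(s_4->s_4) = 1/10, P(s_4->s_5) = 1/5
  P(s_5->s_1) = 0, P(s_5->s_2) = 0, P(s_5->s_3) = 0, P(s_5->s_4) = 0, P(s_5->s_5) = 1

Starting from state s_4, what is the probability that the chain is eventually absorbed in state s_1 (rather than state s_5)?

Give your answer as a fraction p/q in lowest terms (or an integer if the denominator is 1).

Let a_i = P(absorbed in s_1 | start in state i).
Boundary conditions: a_s_1 = 1, a_s_5 = 0.
For each transient state i, a_i = sum_j P(i->j) * a_j:
  a_s_2 = 3/10*a_s_1 + 1/5*a_s_2 + 3/10*a_s_3 + 1/10*a_s_4 + 1/10*a_s_5
  a_s_3 = 1/2*a_s_1 + 2/5*a_s_2 + 0*a_s_3 + 0*a_s_4 + 1/10*a_s_5
  a_s_4 = 1/10*a_s_1 + 2/5*a_s_2 + 1/5*a_s_3 + 1/10*a_s_4 + 1/5*a_s_5

Substituting a_s_1 = 1 and a_s_5 = 0, rearrange to (I - Q) a = r where r[i] = P(i -> s_1):
  [4/5, -3/10, -1/10] . (a_s_2, a_s_3, a_s_4) = 3/10
  [-2/5, 1, 0] . (a_s_2, a_s_3, a_s_4) = 1/2
  [-2/5, -1/5, 9/10] . (a_s_2, a_s_3, a_s_4) = 1/10

Solving yields:
  a_s_2 = 425/564
  a_s_3 = 113/141
  a_s_4 = 88/141

Starting state is s_4, so the absorption probability is a_s_4 = 88/141.

Answer: 88/141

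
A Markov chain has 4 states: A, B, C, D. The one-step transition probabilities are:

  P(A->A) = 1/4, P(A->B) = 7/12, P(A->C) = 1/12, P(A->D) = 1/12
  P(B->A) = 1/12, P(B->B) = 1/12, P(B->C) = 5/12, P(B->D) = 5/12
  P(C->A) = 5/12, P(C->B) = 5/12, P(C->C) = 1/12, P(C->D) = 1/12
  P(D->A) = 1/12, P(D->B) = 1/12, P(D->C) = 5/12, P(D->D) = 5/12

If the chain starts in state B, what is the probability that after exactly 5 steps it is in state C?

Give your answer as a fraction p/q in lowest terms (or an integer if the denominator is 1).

Answer: 2033/7776

Derivation:
Computing P^5 by repeated multiplication:
P^1 =
  A: [1/4, 7/12, 1/12, 1/12]
  B: [1/12, 1/12, 5/12, 5/12]
  C: [5/12, 5/12, 1/12, 1/12]
  D: [1/12, 1/12, 5/12, 5/12]
P^2 =
  A: [11/72, 17/72, 11/36, 11/36]
  B: [17/72, 19/72, 1/4, 1/4]
  C: [13/72, 23/72, 1/4, 1/4]
  D: [17/72, 19/72, 1/4, 1/4]
P^3 =
  A: [91/432, 113/432, 19/72, 19/72]
  B: [89/432, 41/144, 55/216, 55/216]
  C: [85/432, 37/144, 59/216, 59/216]
  D: [89/432, 41/144, 55/216, 55/216]
P^4 =
  A: [535/2592, 239/864, 335/1296, 335/1296]
  B: [175/864, 703/2592, 341/1296, 341/1296]
  C: [179/864, 707/2592, 337/1296, 337/1296]
  D: [175/864, 703/2592, 341/1296, 341/1296]
P^5 =
  A: [1057/5184, 4241/15552, 2035/7776, 2035/7776]
  B: [3185/15552, 4235/15552, 2033/7776, 2033/7776]
  C: [3181/15552, 4255/15552, 2029/7776, 2029/7776]
  D: [3185/15552, 4235/15552, 2033/7776, 2033/7776]

(P^5)[B -> C] = 2033/7776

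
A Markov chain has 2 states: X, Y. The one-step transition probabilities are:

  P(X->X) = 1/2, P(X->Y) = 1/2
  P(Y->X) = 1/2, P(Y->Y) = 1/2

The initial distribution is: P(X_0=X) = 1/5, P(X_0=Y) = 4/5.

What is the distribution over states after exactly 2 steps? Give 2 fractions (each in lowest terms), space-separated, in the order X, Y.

Answer: 1/2 1/2

Derivation:
Propagating the distribution step by step (d_{t+1} = d_t * P):
d_0 = (X=1/5, Y=4/5)
  d_1[X] = 1/5*1/2 + 4/5*1/2 = 1/2
  d_1[Y] = 1/5*1/2 + 4/5*1/2 = 1/2
d_1 = (X=1/2, Y=1/2)
  d_2[X] = 1/2*1/2 + 1/2*1/2 = 1/2
  d_2[Y] = 1/2*1/2 + 1/2*1/2 = 1/2
d_2 = (X=1/2, Y=1/2)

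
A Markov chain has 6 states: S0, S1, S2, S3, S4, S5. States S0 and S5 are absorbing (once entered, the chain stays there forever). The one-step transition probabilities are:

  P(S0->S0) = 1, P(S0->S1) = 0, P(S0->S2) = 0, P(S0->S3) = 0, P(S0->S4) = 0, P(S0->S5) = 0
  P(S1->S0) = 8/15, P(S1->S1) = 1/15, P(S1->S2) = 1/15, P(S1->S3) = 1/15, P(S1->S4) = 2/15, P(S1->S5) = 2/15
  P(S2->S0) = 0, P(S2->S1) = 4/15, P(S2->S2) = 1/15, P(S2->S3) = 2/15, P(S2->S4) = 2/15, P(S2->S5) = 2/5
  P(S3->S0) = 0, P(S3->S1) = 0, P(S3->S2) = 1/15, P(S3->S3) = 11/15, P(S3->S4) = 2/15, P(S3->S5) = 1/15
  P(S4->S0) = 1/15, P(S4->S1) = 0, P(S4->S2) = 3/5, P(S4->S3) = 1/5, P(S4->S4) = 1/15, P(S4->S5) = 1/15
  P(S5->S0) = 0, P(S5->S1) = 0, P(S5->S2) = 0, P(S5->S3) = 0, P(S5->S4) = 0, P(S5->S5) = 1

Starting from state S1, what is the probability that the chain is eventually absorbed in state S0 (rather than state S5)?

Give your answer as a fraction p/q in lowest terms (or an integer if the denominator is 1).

Answer: 2307/3586

Derivation:
Let a_i = P(absorbed in S0 | start in state i).
Boundary conditions: a_S0 = 1, a_S5 = 0.
For each transient state i, a_i = sum_j P(i->j) * a_j:
  a_S1 = 8/15*a_S0 + 1/15*a_S1 + 1/15*a_S2 + 1/15*a_S3 + 2/15*a_S4 + 2/15*a_S5
  a_S2 = 0*a_S0 + 4/15*a_S1 + 1/15*a_S2 + 2/15*a_S3 + 2/15*a_S4 + 2/5*a_S5
  a_S3 = 0*a_S0 + 0*a_S1 + 1/15*a_S2 + 11/15*a_S3 + 2/15*a_S4 + 1/15*a_S5
  a_S4 = 1/15*a_S0 + 0*a_S1 + 3/5*a_S2 + 1/5*a_S3 + 1/15*a_S4 + 1/15*a_S5

Substituting a_S0 = 1 and a_S5 = 0, rearrange to (I - Q) a = r where r[i] = P(i -> S0):
  [14/15, -1/15, -1/15, -2/15] . (a_S1, a_S2, a_S3, a_S4) = 8/15
  [-4/15, 14/15, -2/15, -2/15] . (a_S1, a_S2, a_S3, a_S4) = 0
  [0, -1/15, 4/15, -2/15] . (a_S1, a_S2, a_S3, a_S4) = 0
  [0, -3/5, -1/5, 14/15] . (a_S1, a_S2, a_S3, a_S4) = 1/15

Solving yields:
  a_S1 = 2307/3586
  a_S2 = 452/1793
  a_S3 = 361/1793
  a_S4 = 496/1793

Starting state is S1, so the absorption probability is a_S1 = 2307/3586.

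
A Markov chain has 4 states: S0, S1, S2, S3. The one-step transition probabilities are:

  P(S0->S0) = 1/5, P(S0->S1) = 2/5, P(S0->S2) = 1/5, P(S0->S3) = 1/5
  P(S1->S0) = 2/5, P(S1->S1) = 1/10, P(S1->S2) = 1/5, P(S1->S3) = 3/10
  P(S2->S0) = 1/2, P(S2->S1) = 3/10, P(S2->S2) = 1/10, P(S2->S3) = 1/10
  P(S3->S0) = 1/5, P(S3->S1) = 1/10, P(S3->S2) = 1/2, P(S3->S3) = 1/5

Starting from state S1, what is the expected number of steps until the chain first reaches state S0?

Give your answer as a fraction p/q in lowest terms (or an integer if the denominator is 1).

Answer: 1270/481

Derivation:
Let h_i = expected steps to first reach S0 from state i.
Boundary: h_S0 = 0.
First-step equations for the other states:
  h_S1 = 1 + 2/5*h_S0 + 1/10*h_S1 + 1/5*h_S2 + 3/10*h_S3
  h_S2 = 1 + 1/2*h_S0 + 3/10*h_S1 + 1/10*h_S2 + 1/10*h_S3
  h_S3 = 1 + 1/5*h_S0 + 1/10*h_S1 + 1/2*h_S2 + 1/5*h_S3

Substituting h_S0 = 0 and rearranging gives the linear system (I - Q) h = 1:
  [9/10, -1/5, -3/10] . (h_S1, h_S2, h_S3) = 1
  [-3/10, 9/10, -1/10] . (h_S1, h_S2, h_S3) = 1
  [-1/10, -1/2, 4/5] . (h_S1, h_S2, h_S3) = 1

Solving yields:
  h_S1 = 1270/481
  h_S2 = 1120/481
  h_S3 = 1460/481

Starting state is S1, so the expected hitting time is h_S1 = 1270/481.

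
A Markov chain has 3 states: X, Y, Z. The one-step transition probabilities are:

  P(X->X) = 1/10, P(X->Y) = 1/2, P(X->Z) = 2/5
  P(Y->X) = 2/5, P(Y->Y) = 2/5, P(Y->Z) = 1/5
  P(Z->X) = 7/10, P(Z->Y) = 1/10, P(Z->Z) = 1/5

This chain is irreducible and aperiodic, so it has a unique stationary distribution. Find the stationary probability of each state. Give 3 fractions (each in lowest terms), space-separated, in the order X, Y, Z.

Answer: 23/62 11/31 17/62

Derivation:
The stationary distribution satisfies pi = pi * P, i.e.:
  pi_X = 1/10*pi_X + 2/5*pi_Y + 7/10*pi_Z
  pi_Y = 1/2*pi_X + 2/5*pi_Y + 1/10*pi_Z
  pi_Z = 2/5*pi_X + 1/5*pi_Y + 1/5*pi_Z
with normalization: pi_X + pi_Y + pi_Z = 1.

Using the first 2 balance equations plus normalization, the linear system A*pi = b is:
  [-9/10, 2/5, 7/10] . pi = 0
  [1/2, -3/5, 1/10] . pi = 0
  [1, 1, 1] . pi = 1

Solving yields:
  pi_X = 23/62
  pi_Y = 11/31
  pi_Z = 17/62

Verification (pi * P):
  23/62*1/10 + 11/31*2/5 + 17/62*7/10 = 23/62 = pi_X  (ok)
  23/62*1/2 + 11/31*2/5 + 17/62*1/10 = 11/31 = pi_Y  (ok)
  23/62*2/5 + 11/31*1/5 + 17/62*1/5 = 17/62 = pi_Z  (ok)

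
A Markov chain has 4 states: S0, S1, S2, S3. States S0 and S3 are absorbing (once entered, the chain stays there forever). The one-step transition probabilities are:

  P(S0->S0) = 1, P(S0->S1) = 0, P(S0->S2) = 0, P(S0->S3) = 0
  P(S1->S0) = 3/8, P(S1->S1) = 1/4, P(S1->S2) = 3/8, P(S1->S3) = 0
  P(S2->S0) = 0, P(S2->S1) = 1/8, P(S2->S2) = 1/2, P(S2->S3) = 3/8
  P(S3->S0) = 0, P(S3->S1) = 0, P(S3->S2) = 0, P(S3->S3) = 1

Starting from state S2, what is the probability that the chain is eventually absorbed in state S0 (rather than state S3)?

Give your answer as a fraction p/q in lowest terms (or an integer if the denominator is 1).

Let a_i = P(absorbed in S0 | start in state i).
Boundary conditions: a_S0 = 1, a_S3 = 0.
For each transient state i, a_i = sum_j P(i->j) * a_j:
  a_S1 = 3/8*a_S0 + 1/4*a_S1 + 3/8*a_S2 + 0*a_S3
  a_S2 = 0*a_S0 + 1/8*a_S1 + 1/2*a_S2 + 3/8*a_S3

Substituting a_S0 = 1 and a_S3 = 0, rearrange to (I - Q) a = r where r[i] = P(i -> S0):
  [3/4, -3/8] . (a_S1, a_S2) = 3/8
  [-1/8, 1/2] . (a_S1, a_S2) = 0

Solving yields:
  a_S1 = 4/7
  a_S2 = 1/7

Starting state is S2, so the absorption probability is a_S2 = 1/7.

Answer: 1/7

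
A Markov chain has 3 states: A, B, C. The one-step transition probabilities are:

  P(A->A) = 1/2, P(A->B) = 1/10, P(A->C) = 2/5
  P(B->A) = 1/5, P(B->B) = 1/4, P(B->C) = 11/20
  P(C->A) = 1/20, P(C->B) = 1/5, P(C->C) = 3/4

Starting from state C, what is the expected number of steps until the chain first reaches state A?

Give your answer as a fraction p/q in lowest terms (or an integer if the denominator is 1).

Answer: 380/31

Derivation:
Let h_i = expected steps to first reach A from state i.
Boundary: h_A = 0.
First-step equations for the other states:
  h_B = 1 + 1/5*h_A + 1/4*h_B + 11/20*h_C
  h_C = 1 + 1/20*h_A + 1/5*h_B + 3/4*h_C

Substituting h_A = 0 and rearranging gives the linear system (I - Q) h = 1:
  [3/4, -11/20] . (h_B, h_C) = 1
  [-1/5, 1/4] . (h_B, h_C) = 1

Solving yields:
  h_B = 320/31
  h_C = 380/31

Starting state is C, so the expected hitting time is h_C = 380/31.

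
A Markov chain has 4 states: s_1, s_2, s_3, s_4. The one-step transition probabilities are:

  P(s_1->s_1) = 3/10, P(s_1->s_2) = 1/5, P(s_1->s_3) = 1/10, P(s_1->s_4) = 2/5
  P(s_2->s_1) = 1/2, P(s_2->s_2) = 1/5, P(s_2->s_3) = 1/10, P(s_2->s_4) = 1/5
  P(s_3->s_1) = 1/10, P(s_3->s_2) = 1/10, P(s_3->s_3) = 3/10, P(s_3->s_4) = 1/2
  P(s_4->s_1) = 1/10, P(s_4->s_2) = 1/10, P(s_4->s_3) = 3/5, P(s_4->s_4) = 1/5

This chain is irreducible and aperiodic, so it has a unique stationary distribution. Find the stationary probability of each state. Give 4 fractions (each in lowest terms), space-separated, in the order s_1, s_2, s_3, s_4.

The stationary distribution satisfies pi = pi * P, i.e.:
  pi_s_1 = 3/10*pi_s_1 + 1/2*pi_s_2 + 1/10*pi_s_3 + 1/10*pi_s_4
  pi_s_2 = 1/5*pi_s_1 + 1/5*pi_s_2 + 1/10*pi_s_3 + 1/10*pi_s_4
  pi_s_3 = 1/10*pi_s_1 + 1/10*pi_s_2 + 3/10*pi_s_3 + 3/5*pi_s_4
  pi_s_4 = 2/5*pi_s_1 + 1/5*pi_s_2 + 1/2*pi_s_3 + 1/5*pi_s_4
with normalization: pi_s_1 + pi_s_2 + pi_s_3 + pi_s_4 = 1.

Using the first 3 balance equations plus normalization, the linear system A*pi = b is:
  [-7/10, 1/2, 1/10, 1/10] . pi = 0
  [1/5, -4/5, 1/10, 1/10] . pi = 0
  [1/10, 1/10, -7/10, 3/5] . pi = 0
  [1, 1, 1, 1] . pi = 1

Solving yields:
  pi_s_1 = 13/68
  pi_s_2 = 9/68
  pi_s_3 = 149/442
  pi_s_4 = 75/221

Verification (pi * P):
  13/68*3/10 + 9/68*1/2 + 149/442*1/10 + 75/221*1/10 = 13/68 = pi_s_1  (ok)
  13/68*1/5 + 9/68*1/5 + 149/442*1/10 + 75/221*1/10 = 9/68 = pi_s_2  (ok)
  13/68*1/10 + 9/68*1/10 + 149/442*3/10 + 75/221*3/5 = 149/442 = pi_s_3  (ok)
  13/68*2/5 + 9/68*1/5 + 149/442*1/2 + 75/221*1/5 = 75/221 = pi_s_4  (ok)

Answer: 13/68 9/68 149/442 75/221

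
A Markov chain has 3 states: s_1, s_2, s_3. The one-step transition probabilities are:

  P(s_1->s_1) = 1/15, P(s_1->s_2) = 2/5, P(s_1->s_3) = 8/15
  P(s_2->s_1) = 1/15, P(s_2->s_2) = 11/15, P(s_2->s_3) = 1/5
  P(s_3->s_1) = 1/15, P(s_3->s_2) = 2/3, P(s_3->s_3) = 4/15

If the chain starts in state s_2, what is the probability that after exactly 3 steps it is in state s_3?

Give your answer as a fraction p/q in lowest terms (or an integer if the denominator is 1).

Computing P^3 by repeated multiplication:
P^1 =
  s_1: [1/15, 2/5, 8/15]
  s_2: [1/15, 11/15, 1/5]
  s_3: [1/15, 2/3, 4/15]
P^2 =
  s_1: [1/15, 152/225, 58/225]
  s_2: [1/15, 157/225, 53/225]
  s_3: [1/15, 52/75, 6/25]
P^3 =
  s_1: [1/15, 2342/3375, 808/3375]
  s_2: [1/15, 2347/3375, 803/3375]
  s_3: [1/15, 782/1125, 268/1125]

(P^3)[s_2 -> s_3] = 803/3375

Answer: 803/3375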